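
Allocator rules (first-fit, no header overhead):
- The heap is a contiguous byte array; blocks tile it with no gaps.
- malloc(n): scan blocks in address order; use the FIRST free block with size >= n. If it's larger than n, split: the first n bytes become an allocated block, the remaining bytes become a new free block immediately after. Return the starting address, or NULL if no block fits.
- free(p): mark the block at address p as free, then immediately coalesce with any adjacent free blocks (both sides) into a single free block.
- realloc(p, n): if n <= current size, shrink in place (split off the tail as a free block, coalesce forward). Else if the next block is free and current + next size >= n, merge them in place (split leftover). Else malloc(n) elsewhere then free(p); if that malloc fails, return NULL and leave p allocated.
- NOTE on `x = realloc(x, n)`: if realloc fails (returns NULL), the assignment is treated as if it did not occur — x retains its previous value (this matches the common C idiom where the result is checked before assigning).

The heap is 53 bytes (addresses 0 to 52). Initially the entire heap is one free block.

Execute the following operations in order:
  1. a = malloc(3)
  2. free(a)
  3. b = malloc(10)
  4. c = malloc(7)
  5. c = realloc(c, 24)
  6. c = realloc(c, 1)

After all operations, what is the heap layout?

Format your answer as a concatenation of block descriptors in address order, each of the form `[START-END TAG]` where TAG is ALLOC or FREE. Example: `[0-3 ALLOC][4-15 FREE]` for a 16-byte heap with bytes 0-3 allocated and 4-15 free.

Op 1: a = malloc(3) -> a = 0; heap: [0-2 ALLOC][3-52 FREE]
Op 2: free(a) -> (freed a); heap: [0-52 FREE]
Op 3: b = malloc(10) -> b = 0; heap: [0-9 ALLOC][10-52 FREE]
Op 4: c = malloc(7) -> c = 10; heap: [0-9 ALLOC][10-16 ALLOC][17-52 FREE]
Op 5: c = realloc(c, 24) -> c = 10; heap: [0-9 ALLOC][10-33 ALLOC][34-52 FREE]
Op 6: c = realloc(c, 1) -> c = 10; heap: [0-9 ALLOC][10-10 ALLOC][11-52 FREE]

Answer: [0-9 ALLOC][10-10 ALLOC][11-52 FREE]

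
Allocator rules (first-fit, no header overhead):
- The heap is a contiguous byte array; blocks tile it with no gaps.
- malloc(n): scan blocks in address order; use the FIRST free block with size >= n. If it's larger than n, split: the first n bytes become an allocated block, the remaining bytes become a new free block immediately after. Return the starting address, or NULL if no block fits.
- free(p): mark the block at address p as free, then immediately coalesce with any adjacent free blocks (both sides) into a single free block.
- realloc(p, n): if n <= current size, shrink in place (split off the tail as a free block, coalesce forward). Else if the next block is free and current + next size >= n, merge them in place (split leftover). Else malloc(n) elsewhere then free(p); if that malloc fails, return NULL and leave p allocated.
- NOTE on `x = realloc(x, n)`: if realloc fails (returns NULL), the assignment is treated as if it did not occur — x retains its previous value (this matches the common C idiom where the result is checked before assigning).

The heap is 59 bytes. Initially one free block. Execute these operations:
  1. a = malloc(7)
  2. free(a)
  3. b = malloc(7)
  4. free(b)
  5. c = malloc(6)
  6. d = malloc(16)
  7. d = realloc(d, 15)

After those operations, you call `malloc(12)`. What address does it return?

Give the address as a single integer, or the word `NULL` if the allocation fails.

Op 1: a = malloc(7) -> a = 0; heap: [0-6 ALLOC][7-58 FREE]
Op 2: free(a) -> (freed a); heap: [0-58 FREE]
Op 3: b = malloc(7) -> b = 0; heap: [0-6 ALLOC][7-58 FREE]
Op 4: free(b) -> (freed b); heap: [0-58 FREE]
Op 5: c = malloc(6) -> c = 0; heap: [0-5 ALLOC][6-58 FREE]
Op 6: d = malloc(16) -> d = 6; heap: [0-5 ALLOC][6-21 ALLOC][22-58 FREE]
Op 7: d = realloc(d, 15) -> d = 6; heap: [0-5 ALLOC][6-20 ALLOC][21-58 FREE]
malloc(12): first-fit scan over [0-5 ALLOC][6-20 ALLOC][21-58 FREE] -> 21

Answer: 21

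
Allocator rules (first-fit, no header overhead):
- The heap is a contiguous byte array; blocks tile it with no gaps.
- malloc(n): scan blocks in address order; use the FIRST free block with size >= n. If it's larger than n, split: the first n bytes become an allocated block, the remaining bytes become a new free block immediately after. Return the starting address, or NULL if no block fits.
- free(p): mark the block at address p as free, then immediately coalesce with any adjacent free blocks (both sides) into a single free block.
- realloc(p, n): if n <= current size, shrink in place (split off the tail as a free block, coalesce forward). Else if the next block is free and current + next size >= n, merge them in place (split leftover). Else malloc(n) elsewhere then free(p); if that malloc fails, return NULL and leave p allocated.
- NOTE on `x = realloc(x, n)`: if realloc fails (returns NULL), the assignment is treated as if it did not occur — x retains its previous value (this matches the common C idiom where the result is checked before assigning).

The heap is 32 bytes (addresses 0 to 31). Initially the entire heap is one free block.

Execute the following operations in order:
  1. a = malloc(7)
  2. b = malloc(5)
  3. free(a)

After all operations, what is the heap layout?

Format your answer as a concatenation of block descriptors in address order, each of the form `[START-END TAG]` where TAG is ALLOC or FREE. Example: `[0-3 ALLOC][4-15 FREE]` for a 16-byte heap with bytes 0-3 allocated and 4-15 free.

Op 1: a = malloc(7) -> a = 0; heap: [0-6 ALLOC][7-31 FREE]
Op 2: b = malloc(5) -> b = 7; heap: [0-6 ALLOC][7-11 ALLOC][12-31 FREE]
Op 3: free(a) -> (freed a); heap: [0-6 FREE][7-11 ALLOC][12-31 FREE]

Answer: [0-6 FREE][7-11 ALLOC][12-31 FREE]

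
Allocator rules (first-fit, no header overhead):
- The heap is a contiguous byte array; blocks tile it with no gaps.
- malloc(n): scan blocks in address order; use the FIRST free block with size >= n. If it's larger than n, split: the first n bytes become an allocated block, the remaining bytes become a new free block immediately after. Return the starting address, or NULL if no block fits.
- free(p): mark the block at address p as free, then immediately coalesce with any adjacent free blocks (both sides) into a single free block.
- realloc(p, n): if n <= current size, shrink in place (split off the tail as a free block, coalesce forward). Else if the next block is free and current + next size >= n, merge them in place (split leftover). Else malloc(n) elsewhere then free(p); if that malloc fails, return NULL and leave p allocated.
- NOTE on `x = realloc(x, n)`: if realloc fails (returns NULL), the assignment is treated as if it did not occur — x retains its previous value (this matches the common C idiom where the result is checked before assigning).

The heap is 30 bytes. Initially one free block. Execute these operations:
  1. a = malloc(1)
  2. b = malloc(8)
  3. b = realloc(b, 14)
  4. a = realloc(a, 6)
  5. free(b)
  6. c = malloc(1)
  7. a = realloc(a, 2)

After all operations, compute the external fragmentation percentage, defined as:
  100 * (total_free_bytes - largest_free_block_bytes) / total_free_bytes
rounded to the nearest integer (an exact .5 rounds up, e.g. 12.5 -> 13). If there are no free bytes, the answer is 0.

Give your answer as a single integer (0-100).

Op 1: a = malloc(1) -> a = 0; heap: [0-0 ALLOC][1-29 FREE]
Op 2: b = malloc(8) -> b = 1; heap: [0-0 ALLOC][1-8 ALLOC][9-29 FREE]
Op 3: b = realloc(b, 14) -> b = 1; heap: [0-0 ALLOC][1-14 ALLOC][15-29 FREE]
Op 4: a = realloc(a, 6) -> a = 15; heap: [0-0 FREE][1-14 ALLOC][15-20 ALLOC][21-29 FREE]
Op 5: free(b) -> (freed b); heap: [0-14 FREE][15-20 ALLOC][21-29 FREE]
Op 6: c = malloc(1) -> c = 0; heap: [0-0 ALLOC][1-14 FREE][15-20 ALLOC][21-29 FREE]
Op 7: a = realloc(a, 2) -> a = 15; heap: [0-0 ALLOC][1-14 FREE][15-16 ALLOC][17-29 FREE]
Free blocks: [14 13] total_free=27 largest=14 -> 100*(27-14)/27 = 1300/27 ≈ 48.148 -> rounds to 48

Answer: 48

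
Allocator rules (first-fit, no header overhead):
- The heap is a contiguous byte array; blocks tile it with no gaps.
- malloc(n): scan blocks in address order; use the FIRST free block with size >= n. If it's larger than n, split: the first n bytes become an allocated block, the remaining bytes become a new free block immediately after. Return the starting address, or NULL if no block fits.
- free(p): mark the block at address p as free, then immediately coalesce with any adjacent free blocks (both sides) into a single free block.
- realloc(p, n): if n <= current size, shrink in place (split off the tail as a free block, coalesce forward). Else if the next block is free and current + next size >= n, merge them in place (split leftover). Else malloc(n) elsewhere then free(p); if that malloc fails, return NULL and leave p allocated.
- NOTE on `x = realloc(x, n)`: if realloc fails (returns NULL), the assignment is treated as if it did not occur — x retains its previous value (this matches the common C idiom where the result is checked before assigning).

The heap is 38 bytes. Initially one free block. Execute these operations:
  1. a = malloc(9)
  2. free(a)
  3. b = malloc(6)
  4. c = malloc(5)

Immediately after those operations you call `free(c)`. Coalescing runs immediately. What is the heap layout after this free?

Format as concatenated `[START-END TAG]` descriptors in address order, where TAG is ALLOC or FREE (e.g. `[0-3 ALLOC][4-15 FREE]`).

Answer: [0-5 ALLOC][6-37 FREE]

Derivation:
Op 1: a = malloc(9) -> a = 0; heap: [0-8 ALLOC][9-37 FREE]
Op 2: free(a) -> (freed a); heap: [0-37 FREE]
Op 3: b = malloc(6) -> b = 0; heap: [0-5 ALLOC][6-37 FREE]
Op 4: c = malloc(5) -> c = 6; heap: [0-5 ALLOC][6-10 ALLOC][11-37 FREE]
free(c): c = 6 -> block [6-10 ALLOC]; mark free, coalesce with adjacent free neighbors -> [0-5 ALLOC][6-37 FREE]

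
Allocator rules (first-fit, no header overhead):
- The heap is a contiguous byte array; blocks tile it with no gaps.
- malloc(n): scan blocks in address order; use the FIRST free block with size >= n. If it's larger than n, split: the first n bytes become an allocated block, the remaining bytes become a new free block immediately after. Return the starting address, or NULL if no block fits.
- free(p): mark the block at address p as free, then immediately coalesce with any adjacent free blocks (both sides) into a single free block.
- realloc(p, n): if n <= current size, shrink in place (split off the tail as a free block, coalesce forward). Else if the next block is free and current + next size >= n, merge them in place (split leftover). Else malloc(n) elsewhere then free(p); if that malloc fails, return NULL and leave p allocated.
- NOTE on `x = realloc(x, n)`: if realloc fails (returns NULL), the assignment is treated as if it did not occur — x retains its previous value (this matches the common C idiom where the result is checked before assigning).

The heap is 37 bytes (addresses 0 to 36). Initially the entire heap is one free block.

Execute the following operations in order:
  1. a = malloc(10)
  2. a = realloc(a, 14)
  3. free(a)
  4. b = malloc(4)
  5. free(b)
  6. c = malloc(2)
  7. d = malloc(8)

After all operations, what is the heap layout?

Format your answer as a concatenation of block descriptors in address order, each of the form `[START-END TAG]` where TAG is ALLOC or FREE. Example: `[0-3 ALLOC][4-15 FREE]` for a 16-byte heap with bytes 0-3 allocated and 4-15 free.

Answer: [0-1 ALLOC][2-9 ALLOC][10-36 FREE]

Derivation:
Op 1: a = malloc(10) -> a = 0; heap: [0-9 ALLOC][10-36 FREE]
Op 2: a = realloc(a, 14) -> a = 0; heap: [0-13 ALLOC][14-36 FREE]
Op 3: free(a) -> (freed a); heap: [0-36 FREE]
Op 4: b = malloc(4) -> b = 0; heap: [0-3 ALLOC][4-36 FREE]
Op 5: free(b) -> (freed b); heap: [0-36 FREE]
Op 6: c = malloc(2) -> c = 0; heap: [0-1 ALLOC][2-36 FREE]
Op 7: d = malloc(8) -> d = 2; heap: [0-1 ALLOC][2-9 ALLOC][10-36 FREE]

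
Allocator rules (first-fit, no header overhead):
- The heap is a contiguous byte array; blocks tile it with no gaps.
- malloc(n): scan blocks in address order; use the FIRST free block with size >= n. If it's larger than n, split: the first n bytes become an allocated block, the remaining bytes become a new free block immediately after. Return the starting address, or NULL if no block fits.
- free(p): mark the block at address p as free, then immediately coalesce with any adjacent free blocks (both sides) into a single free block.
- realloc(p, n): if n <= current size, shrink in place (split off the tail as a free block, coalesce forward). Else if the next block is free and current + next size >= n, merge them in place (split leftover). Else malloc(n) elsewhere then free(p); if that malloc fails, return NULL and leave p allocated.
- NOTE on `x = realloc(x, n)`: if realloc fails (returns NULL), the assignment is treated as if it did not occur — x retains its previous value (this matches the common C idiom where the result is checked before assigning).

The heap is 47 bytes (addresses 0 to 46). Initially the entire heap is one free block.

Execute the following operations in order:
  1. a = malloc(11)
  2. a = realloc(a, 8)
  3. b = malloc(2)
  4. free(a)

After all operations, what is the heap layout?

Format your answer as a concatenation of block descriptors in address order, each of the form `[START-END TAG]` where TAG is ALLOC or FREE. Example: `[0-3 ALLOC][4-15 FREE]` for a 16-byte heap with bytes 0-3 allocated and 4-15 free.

Answer: [0-7 FREE][8-9 ALLOC][10-46 FREE]

Derivation:
Op 1: a = malloc(11) -> a = 0; heap: [0-10 ALLOC][11-46 FREE]
Op 2: a = realloc(a, 8) -> a = 0; heap: [0-7 ALLOC][8-46 FREE]
Op 3: b = malloc(2) -> b = 8; heap: [0-7 ALLOC][8-9 ALLOC][10-46 FREE]
Op 4: free(a) -> (freed a); heap: [0-7 FREE][8-9 ALLOC][10-46 FREE]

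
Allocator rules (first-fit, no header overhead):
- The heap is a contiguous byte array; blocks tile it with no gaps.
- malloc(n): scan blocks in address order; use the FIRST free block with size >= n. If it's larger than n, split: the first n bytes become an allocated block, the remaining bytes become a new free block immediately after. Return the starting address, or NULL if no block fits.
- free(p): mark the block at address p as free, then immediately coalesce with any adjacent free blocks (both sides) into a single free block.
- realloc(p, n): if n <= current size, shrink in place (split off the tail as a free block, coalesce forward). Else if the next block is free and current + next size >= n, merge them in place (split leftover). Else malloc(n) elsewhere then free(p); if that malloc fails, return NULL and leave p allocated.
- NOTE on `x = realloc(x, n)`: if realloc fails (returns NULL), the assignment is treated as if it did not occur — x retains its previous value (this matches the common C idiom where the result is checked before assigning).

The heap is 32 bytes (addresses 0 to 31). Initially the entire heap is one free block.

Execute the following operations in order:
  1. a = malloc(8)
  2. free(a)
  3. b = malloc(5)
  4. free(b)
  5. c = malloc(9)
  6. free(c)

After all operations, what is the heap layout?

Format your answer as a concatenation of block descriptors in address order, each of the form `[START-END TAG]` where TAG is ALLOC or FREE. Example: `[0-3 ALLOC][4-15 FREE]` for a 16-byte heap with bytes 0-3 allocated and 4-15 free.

Op 1: a = malloc(8) -> a = 0; heap: [0-7 ALLOC][8-31 FREE]
Op 2: free(a) -> (freed a); heap: [0-31 FREE]
Op 3: b = malloc(5) -> b = 0; heap: [0-4 ALLOC][5-31 FREE]
Op 4: free(b) -> (freed b); heap: [0-31 FREE]
Op 5: c = malloc(9) -> c = 0; heap: [0-8 ALLOC][9-31 FREE]
Op 6: free(c) -> (freed c); heap: [0-31 FREE]

Answer: [0-31 FREE]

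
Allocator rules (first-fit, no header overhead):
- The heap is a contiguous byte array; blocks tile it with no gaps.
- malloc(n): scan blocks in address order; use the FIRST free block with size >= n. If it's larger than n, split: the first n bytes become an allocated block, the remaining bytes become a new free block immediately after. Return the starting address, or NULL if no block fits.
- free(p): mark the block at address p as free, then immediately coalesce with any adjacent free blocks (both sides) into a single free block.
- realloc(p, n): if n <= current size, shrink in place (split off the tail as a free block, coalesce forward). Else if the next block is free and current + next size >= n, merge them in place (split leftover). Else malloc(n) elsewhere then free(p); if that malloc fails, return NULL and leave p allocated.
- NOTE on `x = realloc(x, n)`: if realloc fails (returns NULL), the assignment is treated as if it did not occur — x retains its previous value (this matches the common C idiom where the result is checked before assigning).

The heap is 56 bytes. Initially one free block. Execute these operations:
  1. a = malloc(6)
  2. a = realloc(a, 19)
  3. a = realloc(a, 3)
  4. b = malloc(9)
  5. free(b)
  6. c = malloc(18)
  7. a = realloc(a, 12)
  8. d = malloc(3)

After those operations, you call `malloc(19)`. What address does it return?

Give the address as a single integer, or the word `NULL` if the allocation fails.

Answer: 33

Derivation:
Op 1: a = malloc(6) -> a = 0; heap: [0-5 ALLOC][6-55 FREE]
Op 2: a = realloc(a, 19) -> a = 0; heap: [0-18 ALLOC][19-55 FREE]
Op 3: a = realloc(a, 3) -> a = 0; heap: [0-2 ALLOC][3-55 FREE]
Op 4: b = malloc(9) -> b = 3; heap: [0-2 ALLOC][3-11 ALLOC][12-55 FREE]
Op 5: free(b) -> (freed b); heap: [0-2 ALLOC][3-55 FREE]
Op 6: c = malloc(18) -> c = 3; heap: [0-2 ALLOC][3-20 ALLOC][21-55 FREE]
Op 7: a = realloc(a, 12) -> a = 21; heap: [0-2 FREE][3-20 ALLOC][21-32 ALLOC][33-55 FREE]
Op 8: d = malloc(3) -> d = 0; heap: [0-2 ALLOC][3-20 ALLOC][21-32 ALLOC][33-55 FREE]
malloc(19): first-fit scan over [0-2 ALLOC][3-20 ALLOC][21-32 ALLOC][33-55 FREE] -> 33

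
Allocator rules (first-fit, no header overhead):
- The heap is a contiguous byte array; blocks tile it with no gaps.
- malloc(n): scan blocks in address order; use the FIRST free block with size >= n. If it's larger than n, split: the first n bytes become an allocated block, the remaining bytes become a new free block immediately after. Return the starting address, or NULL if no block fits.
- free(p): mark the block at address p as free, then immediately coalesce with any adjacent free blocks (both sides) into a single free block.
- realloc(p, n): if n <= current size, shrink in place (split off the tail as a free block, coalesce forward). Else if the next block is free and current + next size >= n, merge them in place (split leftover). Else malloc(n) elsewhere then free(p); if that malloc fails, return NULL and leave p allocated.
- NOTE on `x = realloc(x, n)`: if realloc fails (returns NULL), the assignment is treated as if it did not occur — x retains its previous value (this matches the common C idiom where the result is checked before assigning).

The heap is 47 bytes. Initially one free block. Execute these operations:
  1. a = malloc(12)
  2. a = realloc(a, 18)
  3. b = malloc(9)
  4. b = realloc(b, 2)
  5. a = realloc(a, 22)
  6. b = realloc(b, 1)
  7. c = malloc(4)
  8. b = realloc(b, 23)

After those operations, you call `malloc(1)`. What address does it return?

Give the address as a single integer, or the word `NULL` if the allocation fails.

Answer: 4

Derivation:
Op 1: a = malloc(12) -> a = 0; heap: [0-11 ALLOC][12-46 FREE]
Op 2: a = realloc(a, 18) -> a = 0; heap: [0-17 ALLOC][18-46 FREE]
Op 3: b = malloc(9) -> b = 18; heap: [0-17 ALLOC][18-26 ALLOC][27-46 FREE]
Op 4: b = realloc(b, 2) -> b = 18; heap: [0-17 ALLOC][18-19 ALLOC][20-46 FREE]
Op 5: a = realloc(a, 22) -> a = 20; heap: [0-17 FREE][18-19 ALLOC][20-41 ALLOC][42-46 FREE]
Op 6: b = realloc(b, 1) -> b = 18; heap: [0-17 FREE][18-18 ALLOC][19-19 FREE][20-41 ALLOC][42-46 FREE]
Op 7: c = malloc(4) -> c = 0; heap: [0-3 ALLOC][4-17 FREE][18-18 ALLOC][19-19 FREE][20-41 ALLOC][42-46 FREE]
Op 8: b = realloc(b, 23) -> NULL (b unchanged); heap: [0-3 ALLOC][4-17 FREE][18-18 ALLOC][19-19 FREE][20-41 ALLOC][42-46 FREE]
malloc(1): first-fit scan over [0-3 ALLOC][4-17 FREE][18-18 ALLOC][19-19 FREE][20-41 ALLOC][42-46 FREE] -> 4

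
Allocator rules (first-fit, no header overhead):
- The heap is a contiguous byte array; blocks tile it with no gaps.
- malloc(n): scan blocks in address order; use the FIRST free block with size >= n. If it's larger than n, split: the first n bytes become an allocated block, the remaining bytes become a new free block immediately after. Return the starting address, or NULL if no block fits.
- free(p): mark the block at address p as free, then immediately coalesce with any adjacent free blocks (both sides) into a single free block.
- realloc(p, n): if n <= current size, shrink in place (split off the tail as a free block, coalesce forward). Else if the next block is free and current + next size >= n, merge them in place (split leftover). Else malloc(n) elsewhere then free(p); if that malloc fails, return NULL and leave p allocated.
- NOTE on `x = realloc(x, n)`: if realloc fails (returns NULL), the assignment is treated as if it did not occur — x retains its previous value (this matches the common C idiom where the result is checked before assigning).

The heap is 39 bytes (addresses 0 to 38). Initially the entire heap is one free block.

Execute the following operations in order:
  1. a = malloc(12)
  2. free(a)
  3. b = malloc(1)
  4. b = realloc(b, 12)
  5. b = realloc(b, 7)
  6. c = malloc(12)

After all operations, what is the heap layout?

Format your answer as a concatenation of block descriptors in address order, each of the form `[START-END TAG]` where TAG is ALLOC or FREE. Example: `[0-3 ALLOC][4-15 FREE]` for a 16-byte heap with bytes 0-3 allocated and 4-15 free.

Answer: [0-6 ALLOC][7-18 ALLOC][19-38 FREE]

Derivation:
Op 1: a = malloc(12) -> a = 0; heap: [0-11 ALLOC][12-38 FREE]
Op 2: free(a) -> (freed a); heap: [0-38 FREE]
Op 3: b = malloc(1) -> b = 0; heap: [0-0 ALLOC][1-38 FREE]
Op 4: b = realloc(b, 12) -> b = 0; heap: [0-11 ALLOC][12-38 FREE]
Op 5: b = realloc(b, 7) -> b = 0; heap: [0-6 ALLOC][7-38 FREE]
Op 6: c = malloc(12) -> c = 7; heap: [0-6 ALLOC][7-18 ALLOC][19-38 FREE]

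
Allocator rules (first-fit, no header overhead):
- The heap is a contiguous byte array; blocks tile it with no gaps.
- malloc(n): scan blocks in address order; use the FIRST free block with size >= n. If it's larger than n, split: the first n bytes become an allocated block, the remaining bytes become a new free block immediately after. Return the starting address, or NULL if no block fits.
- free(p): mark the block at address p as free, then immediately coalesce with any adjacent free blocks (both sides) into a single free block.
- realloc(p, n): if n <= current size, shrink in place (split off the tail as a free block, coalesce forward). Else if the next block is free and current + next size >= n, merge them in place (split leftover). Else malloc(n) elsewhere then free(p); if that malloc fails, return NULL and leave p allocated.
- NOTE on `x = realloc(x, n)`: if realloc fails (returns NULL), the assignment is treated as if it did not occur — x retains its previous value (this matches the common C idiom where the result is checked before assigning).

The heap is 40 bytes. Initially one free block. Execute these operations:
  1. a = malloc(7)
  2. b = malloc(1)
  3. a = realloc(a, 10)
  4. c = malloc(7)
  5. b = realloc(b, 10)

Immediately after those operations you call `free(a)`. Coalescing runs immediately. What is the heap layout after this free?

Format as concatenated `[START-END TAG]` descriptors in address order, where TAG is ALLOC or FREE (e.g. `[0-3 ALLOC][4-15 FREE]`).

Answer: [0-6 ALLOC][7-17 FREE][18-27 ALLOC][28-39 FREE]

Derivation:
Op 1: a = malloc(7) -> a = 0; heap: [0-6 ALLOC][7-39 FREE]
Op 2: b = malloc(1) -> b = 7; heap: [0-6 ALLOC][7-7 ALLOC][8-39 FREE]
Op 3: a = realloc(a, 10) -> a = 8; heap: [0-6 FREE][7-7 ALLOC][8-17 ALLOC][18-39 FREE]
Op 4: c = malloc(7) -> c = 0; heap: [0-6 ALLOC][7-7 ALLOC][8-17 ALLOC][18-39 FREE]
Op 5: b = realloc(b, 10) -> b = 18; heap: [0-6 ALLOC][7-7 FREE][8-17 ALLOC][18-27 ALLOC][28-39 FREE]
free(a): a = 8 -> block [8-17 ALLOC]; mark free, coalesce with adjacent free neighbors -> [0-6 ALLOC][7-17 FREE][18-27 ALLOC][28-39 FREE]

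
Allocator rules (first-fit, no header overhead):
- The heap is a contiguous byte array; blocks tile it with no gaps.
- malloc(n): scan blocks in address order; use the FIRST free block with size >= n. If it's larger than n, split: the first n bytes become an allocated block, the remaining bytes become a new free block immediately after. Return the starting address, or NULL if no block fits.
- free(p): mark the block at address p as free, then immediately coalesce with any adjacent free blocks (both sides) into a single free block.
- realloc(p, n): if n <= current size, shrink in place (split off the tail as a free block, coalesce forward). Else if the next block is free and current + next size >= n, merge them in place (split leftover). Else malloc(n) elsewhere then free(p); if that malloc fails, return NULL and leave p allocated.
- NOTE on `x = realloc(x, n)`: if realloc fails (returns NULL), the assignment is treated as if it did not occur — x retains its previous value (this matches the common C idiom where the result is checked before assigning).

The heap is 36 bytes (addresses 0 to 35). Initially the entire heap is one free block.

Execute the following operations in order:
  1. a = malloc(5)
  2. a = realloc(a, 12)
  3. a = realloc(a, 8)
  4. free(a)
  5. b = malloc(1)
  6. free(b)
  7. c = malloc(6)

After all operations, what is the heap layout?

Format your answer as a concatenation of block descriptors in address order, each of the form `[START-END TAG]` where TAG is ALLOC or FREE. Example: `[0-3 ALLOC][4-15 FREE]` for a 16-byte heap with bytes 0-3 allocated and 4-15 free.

Op 1: a = malloc(5) -> a = 0; heap: [0-4 ALLOC][5-35 FREE]
Op 2: a = realloc(a, 12) -> a = 0; heap: [0-11 ALLOC][12-35 FREE]
Op 3: a = realloc(a, 8) -> a = 0; heap: [0-7 ALLOC][8-35 FREE]
Op 4: free(a) -> (freed a); heap: [0-35 FREE]
Op 5: b = malloc(1) -> b = 0; heap: [0-0 ALLOC][1-35 FREE]
Op 6: free(b) -> (freed b); heap: [0-35 FREE]
Op 7: c = malloc(6) -> c = 0; heap: [0-5 ALLOC][6-35 FREE]

Answer: [0-5 ALLOC][6-35 FREE]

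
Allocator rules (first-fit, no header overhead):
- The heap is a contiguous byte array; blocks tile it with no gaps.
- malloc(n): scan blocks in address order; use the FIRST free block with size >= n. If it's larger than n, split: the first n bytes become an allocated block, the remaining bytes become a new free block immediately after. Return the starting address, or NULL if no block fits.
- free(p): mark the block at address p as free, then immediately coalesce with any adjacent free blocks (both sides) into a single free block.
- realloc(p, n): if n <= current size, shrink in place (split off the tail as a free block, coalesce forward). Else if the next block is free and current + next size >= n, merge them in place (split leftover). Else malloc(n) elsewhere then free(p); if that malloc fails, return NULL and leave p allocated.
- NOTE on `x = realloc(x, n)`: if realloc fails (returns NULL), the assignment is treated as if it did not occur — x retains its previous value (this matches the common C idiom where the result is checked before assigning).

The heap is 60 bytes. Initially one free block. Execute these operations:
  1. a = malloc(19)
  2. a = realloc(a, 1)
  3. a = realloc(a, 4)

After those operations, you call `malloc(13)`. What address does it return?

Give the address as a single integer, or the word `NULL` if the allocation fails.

Answer: 4

Derivation:
Op 1: a = malloc(19) -> a = 0; heap: [0-18 ALLOC][19-59 FREE]
Op 2: a = realloc(a, 1) -> a = 0; heap: [0-0 ALLOC][1-59 FREE]
Op 3: a = realloc(a, 4) -> a = 0; heap: [0-3 ALLOC][4-59 FREE]
malloc(13): first-fit scan over [0-3 ALLOC][4-59 FREE] -> 4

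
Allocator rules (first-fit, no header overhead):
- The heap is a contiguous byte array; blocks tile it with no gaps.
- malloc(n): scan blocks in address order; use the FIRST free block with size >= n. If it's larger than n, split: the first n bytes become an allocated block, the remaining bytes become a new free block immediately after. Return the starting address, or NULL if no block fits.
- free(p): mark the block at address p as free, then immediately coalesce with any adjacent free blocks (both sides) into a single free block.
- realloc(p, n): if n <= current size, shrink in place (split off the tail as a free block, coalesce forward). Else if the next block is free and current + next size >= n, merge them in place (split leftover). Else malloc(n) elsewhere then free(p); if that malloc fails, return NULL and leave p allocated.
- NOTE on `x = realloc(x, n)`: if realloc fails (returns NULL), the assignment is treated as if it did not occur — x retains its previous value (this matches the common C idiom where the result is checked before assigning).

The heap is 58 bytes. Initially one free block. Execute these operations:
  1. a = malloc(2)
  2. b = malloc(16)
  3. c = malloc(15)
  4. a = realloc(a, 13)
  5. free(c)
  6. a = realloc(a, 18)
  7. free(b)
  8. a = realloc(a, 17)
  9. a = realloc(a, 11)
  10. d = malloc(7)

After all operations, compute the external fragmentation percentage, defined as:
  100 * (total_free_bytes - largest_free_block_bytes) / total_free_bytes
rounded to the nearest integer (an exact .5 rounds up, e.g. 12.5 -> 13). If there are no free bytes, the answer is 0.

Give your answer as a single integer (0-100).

Op 1: a = malloc(2) -> a = 0; heap: [0-1 ALLOC][2-57 FREE]
Op 2: b = malloc(16) -> b = 2; heap: [0-1 ALLOC][2-17 ALLOC][18-57 FREE]
Op 3: c = malloc(15) -> c = 18; heap: [0-1 ALLOC][2-17 ALLOC][18-32 ALLOC][33-57 FREE]
Op 4: a = realloc(a, 13) -> a = 33; heap: [0-1 FREE][2-17 ALLOC][18-32 ALLOC][33-45 ALLOC][46-57 FREE]
Op 5: free(c) -> (freed c); heap: [0-1 FREE][2-17 ALLOC][18-32 FREE][33-45 ALLOC][46-57 FREE]
Op 6: a = realloc(a, 18) -> a = 33; heap: [0-1 FREE][2-17 ALLOC][18-32 FREE][33-50 ALLOC][51-57 FREE]
Op 7: free(b) -> (freed b); heap: [0-32 FREE][33-50 ALLOC][51-57 FREE]
Op 8: a = realloc(a, 17) -> a = 33; heap: [0-32 FREE][33-49 ALLOC][50-57 FREE]
Op 9: a = realloc(a, 11) -> a = 33; heap: [0-32 FREE][33-43 ALLOC][44-57 FREE]
Op 10: d = malloc(7) -> d = 0; heap: [0-6 ALLOC][7-32 FREE][33-43 ALLOC][44-57 FREE]
Free blocks: [26 14] total_free=40 largest=26 -> 100*(40-26)/40 = 1400/40 = 35

Answer: 35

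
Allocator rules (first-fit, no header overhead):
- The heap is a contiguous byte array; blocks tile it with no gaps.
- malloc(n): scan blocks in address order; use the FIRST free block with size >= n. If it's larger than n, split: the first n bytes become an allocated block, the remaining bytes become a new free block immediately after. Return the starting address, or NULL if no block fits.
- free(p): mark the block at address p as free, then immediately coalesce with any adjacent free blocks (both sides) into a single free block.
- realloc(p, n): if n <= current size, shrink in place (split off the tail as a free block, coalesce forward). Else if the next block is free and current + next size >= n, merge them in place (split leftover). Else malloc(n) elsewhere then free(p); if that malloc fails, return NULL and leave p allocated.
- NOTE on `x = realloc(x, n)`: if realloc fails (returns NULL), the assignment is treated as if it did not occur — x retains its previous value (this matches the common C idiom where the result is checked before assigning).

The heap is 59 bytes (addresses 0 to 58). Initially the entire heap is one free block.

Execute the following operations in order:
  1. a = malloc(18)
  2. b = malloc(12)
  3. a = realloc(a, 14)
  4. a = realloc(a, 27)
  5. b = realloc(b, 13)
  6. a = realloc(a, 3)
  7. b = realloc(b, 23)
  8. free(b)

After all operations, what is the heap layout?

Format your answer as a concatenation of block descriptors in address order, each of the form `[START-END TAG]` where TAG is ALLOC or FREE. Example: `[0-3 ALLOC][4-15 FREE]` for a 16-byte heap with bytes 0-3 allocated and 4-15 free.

Op 1: a = malloc(18) -> a = 0; heap: [0-17 ALLOC][18-58 FREE]
Op 2: b = malloc(12) -> b = 18; heap: [0-17 ALLOC][18-29 ALLOC][30-58 FREE]
Op 3: a = realloc(a, 14) -> a = 0; heap: [0-13 ALLOC][14-17 FREE][18-29 ALLOC][30-58 FREE]
Op 4: a = realloc(a, 27) -> a = 30; heap: [0-17 FREE][18-29 ALLOC][30-56 ALLOC][57-58 FREE]
Op 5: b = realloc(b, 13) -> b = 0; heap: [0-12 ALLOC][13-29 FREE][30-56 ALLOC][57-58 FREE]
Op 6: a = realloc(a, 3) -> a = 30; heap: [0-12 ALLOC][13-29 FREE][30-32 ALLOC][33-58 FREE]
Op 7: b = realloc(b, 23) -> b = 0; heap: [0-22 ALLOC][23-29 FREE][30-32 ALLOC][33-58 FREE]
Op 8: free(b) -> (freed b); heap: [0-29 FREE][30-32 ALLOC][33-58 FREE]

Answer: [0-29 FREE][30-32 ALLOC][33-58 FREE]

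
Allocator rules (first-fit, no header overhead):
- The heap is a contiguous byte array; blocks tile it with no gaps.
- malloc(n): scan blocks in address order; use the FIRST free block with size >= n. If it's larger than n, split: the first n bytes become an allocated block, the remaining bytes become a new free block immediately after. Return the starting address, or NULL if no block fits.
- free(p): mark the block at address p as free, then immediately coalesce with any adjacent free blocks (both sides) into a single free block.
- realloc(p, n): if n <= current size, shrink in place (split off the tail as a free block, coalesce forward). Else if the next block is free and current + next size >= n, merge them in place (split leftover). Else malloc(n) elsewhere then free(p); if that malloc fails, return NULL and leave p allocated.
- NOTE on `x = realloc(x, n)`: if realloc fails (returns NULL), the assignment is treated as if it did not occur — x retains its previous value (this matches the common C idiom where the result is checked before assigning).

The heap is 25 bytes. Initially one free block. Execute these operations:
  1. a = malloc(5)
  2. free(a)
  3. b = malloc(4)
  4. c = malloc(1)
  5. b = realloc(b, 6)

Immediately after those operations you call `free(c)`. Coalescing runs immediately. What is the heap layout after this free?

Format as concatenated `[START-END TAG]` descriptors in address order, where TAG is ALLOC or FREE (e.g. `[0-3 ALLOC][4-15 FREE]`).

Op 1: a = malloc(5) -> a = 0; heap: [0-4 ALLOC][5-24 FREE]
Op 2: free(a) -> (freed a); heap: [0-24 FREE]
Op 3: b = malloc(4) -> b = 0; heap: [0-3 ALLOC][4-24 FREE]
Op 4: c = malloc(1) -> c = 4; heap: [0-3 ALLOC][4-4 ALLOC][5-24 FREE]
Op 5: b = realloc(b, 6) -> b = 5; heap: [0-3 FREE][4-4 ALLOC][5-10 ALLOC][11-24 FREE]
free(c): c = 4 -> block [4-4 ALLOC]; mark free, coalesce with adjacent free neighbors -> [0-4 FREE][5-10 ALLOC][11-24 FREE]

Answer: [0-4 FREE][5-10 ALLOC][11-24 FREE]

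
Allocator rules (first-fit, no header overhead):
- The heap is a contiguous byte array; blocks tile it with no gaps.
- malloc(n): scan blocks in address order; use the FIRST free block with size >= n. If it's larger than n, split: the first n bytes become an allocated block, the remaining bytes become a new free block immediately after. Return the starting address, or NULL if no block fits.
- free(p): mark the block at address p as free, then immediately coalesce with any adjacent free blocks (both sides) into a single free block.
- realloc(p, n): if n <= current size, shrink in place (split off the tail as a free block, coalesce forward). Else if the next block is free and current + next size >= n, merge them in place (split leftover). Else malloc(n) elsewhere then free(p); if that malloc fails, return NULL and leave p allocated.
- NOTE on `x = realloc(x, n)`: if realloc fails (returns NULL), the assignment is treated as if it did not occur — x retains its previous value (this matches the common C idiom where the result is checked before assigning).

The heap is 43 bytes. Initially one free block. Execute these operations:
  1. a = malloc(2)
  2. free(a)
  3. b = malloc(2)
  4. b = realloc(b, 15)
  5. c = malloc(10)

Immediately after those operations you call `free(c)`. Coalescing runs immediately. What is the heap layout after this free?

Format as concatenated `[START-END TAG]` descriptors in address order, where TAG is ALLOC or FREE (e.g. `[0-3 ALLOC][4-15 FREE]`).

Op 1: a = malloc(2) -> a = 0; heap: [0-1 ALLOC][2-42 FREE]
Op 2: free(a) -> (freed a); heap: [0-42 FREE]
Op 3: b = malloc(2) -> b = 0; heap: [0-1 ALLOC][2-42 FREE]
Op 4: b = realloc(b, 15) -> b = 0; heap: [0-14 ALLOC][15-42 FREE]
Op 5: c = malloc(10) -> c = 15; heap: [0-14 ALLOC][15-24 ALLOC][25-42 FREE]
free(c): c = 15 -> block [15-24 ALLOC]; mark free, coalesce with adjacent free neighbors -> [0-14 ALLOC][15-42 FREE]

Answer: [0-14 ALLOC][15-42 FREE]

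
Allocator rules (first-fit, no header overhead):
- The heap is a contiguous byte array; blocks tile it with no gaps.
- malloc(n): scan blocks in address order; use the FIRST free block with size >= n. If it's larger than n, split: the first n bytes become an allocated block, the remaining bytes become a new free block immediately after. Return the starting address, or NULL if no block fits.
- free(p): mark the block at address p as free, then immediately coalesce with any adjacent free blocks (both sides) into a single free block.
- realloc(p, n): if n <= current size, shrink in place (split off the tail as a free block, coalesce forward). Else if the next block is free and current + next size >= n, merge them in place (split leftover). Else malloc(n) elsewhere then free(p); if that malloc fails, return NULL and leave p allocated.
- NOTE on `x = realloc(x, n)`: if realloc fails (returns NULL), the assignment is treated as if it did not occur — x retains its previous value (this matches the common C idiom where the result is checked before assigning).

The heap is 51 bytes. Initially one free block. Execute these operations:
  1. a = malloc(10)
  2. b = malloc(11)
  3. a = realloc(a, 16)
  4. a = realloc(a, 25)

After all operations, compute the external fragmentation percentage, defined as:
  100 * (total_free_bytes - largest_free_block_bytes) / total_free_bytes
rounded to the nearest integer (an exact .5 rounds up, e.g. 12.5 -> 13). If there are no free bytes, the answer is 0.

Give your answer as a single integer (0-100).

Op 1: a = malloc(10) -> a = 0; heap: [0-9 ALLOC][10-50 FREE]
Op 2: b = malloc(11) -> b = 10; heap: [0-9 ALLOC][10-20 ALLOC][21-50 FREE]
Op 3: a = realloc(a, 16) -> a = 21; heap: [0-9 FREE][10-20 ALLOC][21-36 ALLOC][37-50 FREE]
Op 4: a = realloc(a, 25) -> a = 21; heap: [0-9 FREE][10-20 ALLOC][21-45 ALLOC][46-50 FREE]
Free blocks: [10 5] total_free=15 largest=10 -> 100*(15-10)/15 = 500/15 ≈ 33.333 -> rounds to 33

Answer: 33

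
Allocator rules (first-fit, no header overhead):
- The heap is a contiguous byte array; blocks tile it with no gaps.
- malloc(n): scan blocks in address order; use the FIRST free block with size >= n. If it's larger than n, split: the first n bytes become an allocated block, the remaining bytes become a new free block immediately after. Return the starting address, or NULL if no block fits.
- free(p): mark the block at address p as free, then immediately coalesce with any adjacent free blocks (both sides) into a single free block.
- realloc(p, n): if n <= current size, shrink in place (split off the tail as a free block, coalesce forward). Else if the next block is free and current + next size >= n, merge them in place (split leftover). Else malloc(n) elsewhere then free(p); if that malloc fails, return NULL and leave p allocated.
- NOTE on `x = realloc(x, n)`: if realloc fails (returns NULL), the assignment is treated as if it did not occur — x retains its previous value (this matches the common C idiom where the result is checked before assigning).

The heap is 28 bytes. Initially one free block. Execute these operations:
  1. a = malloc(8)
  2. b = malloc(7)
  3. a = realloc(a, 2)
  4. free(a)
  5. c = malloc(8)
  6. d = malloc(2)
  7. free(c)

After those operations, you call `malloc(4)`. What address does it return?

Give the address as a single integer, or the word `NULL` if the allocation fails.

Answer: 0

Derivation:
Op 1: a = malloc(8) -> a = 0; heap: [0-7 ALLOC][8-27 FREE]
Op 2: b = malloc(7) -> b = 8; heap: [0-7 ALLOC][8-14 ALLOC][15-27 FREE]
Op 3: a = realloc(a, 2) -> a = 0; heap: [0-1 ALLOC][2-7 FREE][8-14 ALLOC][15-27 FREE]
Op 4: free(a) -> (freed a); heap: [0-7 FREE][8-14 ALLOC][15-27 FREE]
Op 5: c = malloc(8) -> c = 0; heap: [0-7 ALLOC][8-14 ALLOC][15-27 FREE]
Op 6: d = malloc(2) -> d = 15; heap: [0-7 ALLOC][8-14 ALLOC][15-16 ALLOC][17-27 FREE]
Op 7: free(c) -> (freed c); heap: [0-7 FREE][8-14 ALLOC][15-16 ALLOC][17-27 FREE]
malloc(4): first-fit scan over [0-7 FREE][8-14 ALLOC][15-16 ALLOC][17-27 FREE] -> 0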